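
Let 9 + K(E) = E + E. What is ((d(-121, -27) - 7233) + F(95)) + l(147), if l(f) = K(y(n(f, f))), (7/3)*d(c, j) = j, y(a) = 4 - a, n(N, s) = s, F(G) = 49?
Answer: -52434/7 ≈ -7490.6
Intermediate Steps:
K(E) = -9 + 2*E (K(E) = -9 + (E + E) = -9 + 2*E)
d(c, j) = 3*j/7
l(f) = -1 - 2*f (l(f) = -9 + 2*(4 - f) = -9 + (8 - 2*f) = -1 - 2*f)
((d(-121, -27) - 7233) + F(95)) + l(147) = (((3/7)*(-27) - 7233) + 49) + (-1 - 2*147) = ((-81/7 - 7233) + 49) + (-1 - 294) = (-50712/7 + 49) - 295 = -50369/7 - 295 = -52434/7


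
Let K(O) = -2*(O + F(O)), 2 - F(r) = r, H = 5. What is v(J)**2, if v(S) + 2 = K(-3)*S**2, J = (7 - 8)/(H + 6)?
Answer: 60516/14641 ≈ 4.1333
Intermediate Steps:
F(r) = 2 - r
K(O) = -4 (K(O) = -2*(O + (2 - O)) = -2*2 = -4)
J = -1/11 (J = (7 - 8)/(5 + 6) = -1/11 ≈ -0.090909)
v(S) = -2 - 4*S**2
v(J)**2 = (-2 - 4*(-1/11)**2)**2 = (-2 - 4*1/121)**2 = (-2 - 4/121)**2 = (-246/121)**2 = 60516/14641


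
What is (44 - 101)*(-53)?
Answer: 3021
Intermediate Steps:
(44 - 101)*(-53) = -57*(-53) = 3021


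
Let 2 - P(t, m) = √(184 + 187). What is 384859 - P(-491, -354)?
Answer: 384857 + √371 ≈ 3.8488e+5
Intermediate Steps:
P(t, m) = 2 - √371 (P(t, m) = 2 - √(184 + 187) = 2 - √371)
384859 - P(-491, -354) = 384859 - (2 - √371) = 384859 + (-2 + √371) = 384857 + √371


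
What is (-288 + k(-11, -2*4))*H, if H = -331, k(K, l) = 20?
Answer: 88708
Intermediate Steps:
(-288 + k(-11, -2*4))*H = (-288 + 20)*(-331) = -268*(-331) = 88708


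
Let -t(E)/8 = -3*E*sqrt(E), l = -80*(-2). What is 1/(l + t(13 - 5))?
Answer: -5/8416 + 3*sqrt(2)/2104 ≈ 0.0014224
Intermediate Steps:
l = 160
t(E) = 24*E**(3/2) (t(E) = -(-24)*E*sqrt(E) = -(-24)*E**(3/2) = 24*E**(3/2))
1/(l + t(13 - 5)) = 1/(160 + 24*(13 - 5)**(3/2)) = 1/(160 + 24*8**(3/2)) = 1/(160 + 24*(16*sqrt(2))) = 1/(160 + 384*sqrt(2))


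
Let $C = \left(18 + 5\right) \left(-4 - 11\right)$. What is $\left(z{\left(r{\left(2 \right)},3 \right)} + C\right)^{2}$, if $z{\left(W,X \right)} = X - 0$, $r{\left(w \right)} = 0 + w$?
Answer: $116964$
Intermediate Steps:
$r{\left(w \right)} = w$
$C = -345$ ($C = 23 \left(-15\right) = -345$)
$z{\left(W,X \right)} = X$ ($z{\left(W,X \right)} = X + 0 = X$)
$\left(z{\left(r{\left(2 \right)},3 \right)} + C\right)^{2} = \left(3 - 345\right)^{2} = \left(-342\right)^{2} = 116964$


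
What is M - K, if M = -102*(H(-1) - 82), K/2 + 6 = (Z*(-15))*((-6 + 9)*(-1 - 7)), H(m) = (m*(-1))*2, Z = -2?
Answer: 9612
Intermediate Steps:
H(m) = -2*m (H(m) = -m*2 = -2*m)
K = -1452 (K = -12 + 2*((-2*(-15))*((-6 + 9)*(-1 - 7))) = -12 + 2*(30*(3*(-8))) = -12 + 2*(30*(-24)) = -12 + 2*(-720) = -12 - 1440 = -1452)
M = 8160 (M = -102*(-2*(-1) - 82) = -102*(2 - 82) = -102*(-80) = 8160)
M - K = 8160 - 1*(-1452) = 8160 + 1452 = 9612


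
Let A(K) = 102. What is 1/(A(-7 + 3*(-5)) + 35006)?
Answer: 1/35108 ≈ 2.8484e-5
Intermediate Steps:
1/(A(-7 + 3*(-5)) + 35006) = 1/(102 + 35006) = 1/35108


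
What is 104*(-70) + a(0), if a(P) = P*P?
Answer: -7280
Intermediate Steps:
a(P) = P²
104*(-70) + a(0) = 104*(-70) + 0² = -7280 + 0 = -7280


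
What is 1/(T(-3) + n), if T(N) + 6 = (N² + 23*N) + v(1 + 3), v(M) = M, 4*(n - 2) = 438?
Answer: 2/99 ≈ 0.020202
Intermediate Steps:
n = 223/2 (n = 2 + (¼)*438 = 2 + 219/2 = 223/2 ≈ 111.50)
T(N) = -2 + N² + 23*N (T(N) = -6 + ((N² + 23*N) + (1 + 3)) = -6 + ((N² + 23*N) + 4) = -6 + (4 + N² + 23*N) = -2 + N² + 23*N)
1/(T(-3) + n) = 1/((-2 + (-3)² + 23*(-3)) + 223/2) = 1/((-2 + 9 - 69) + 223/2) = 1/(-62 + 223/2) = 1/(99/2) = 2/99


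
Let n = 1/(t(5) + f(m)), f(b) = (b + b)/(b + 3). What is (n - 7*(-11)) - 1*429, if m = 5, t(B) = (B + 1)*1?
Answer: -10204/29 ≈ -351.86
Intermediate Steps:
t(B) = 1 + B (t(B) = (1 + B)*1 = 1 + B)
f(b) = 2*b/(3 + b) (f(b) = (2*b)/(3 + b) = 2*b/(3 + b))
n = 4/29 (n = 1/((1 + 5) + 2*5/(3 + 5)) = 1/(6 + 2*5/8) = 1/(6 + 2*5*(⅛)) = 1/(6 + 5/4) = 1/(29/4) = 4/29 ≈ 0.13793)
(n - 7*(-11)) - 1*429 = (4/29 - 7*(-11)) - 1*429 = (4/29 + 77) - 429 = 2237/29 - 429 = -10204/29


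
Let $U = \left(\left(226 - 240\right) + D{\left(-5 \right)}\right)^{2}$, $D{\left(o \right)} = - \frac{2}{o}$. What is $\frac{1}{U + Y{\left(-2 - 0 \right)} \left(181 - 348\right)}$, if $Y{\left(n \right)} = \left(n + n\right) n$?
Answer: $- \frac{25}{28776} \approx -0.00086878$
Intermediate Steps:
$Y{\left(n \right)} = 2 n^{2}$ ($Y{\left(n \right)} = 2 n n = 2 n^{2}$)
$U = \frac{4624}{25}$ ($U = \left(\left(226 - 240\right) - \frac{2}{-5}\right)^{2} = \left(-14 - - \frac{2}{5}\right)^{2} = \left(-14 + \frac{2}{5}\right)^{2} = \left(- \frac{68}{5}\right)^{2} = \frac{4624}{25} \approx 184.96$)
$\frac{1}{U + Y{\left(-2 - 0 \right)} \left(181 - 348\right)} = \frac{1}{\frac{4624}{25} + 2 \left(-2 - 0\right)^{2} \left(181 - 348\right)} = \frac{1}{\frac{4624}{25} + 2 \left(-2 + 0\right)^{2} \left(-167\right)} = \frac{1}{\frac{4624}{25} + 2 \left(-2\right)^{2} \left(-167\right)} = \frac{1}{\frac{4624}{25} + 2 \cdot 4 \left(-167\right)} = \frac{1}{\frac{4624}{25} + 8 \left(-167\right)} = \frac{1}{\frac{4624}{25} - 1336} = \frac{1}{- \frac{28776}{25}} = - \frac{25}{28776}$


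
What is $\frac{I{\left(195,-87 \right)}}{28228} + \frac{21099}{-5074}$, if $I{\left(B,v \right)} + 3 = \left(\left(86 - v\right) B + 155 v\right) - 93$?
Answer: $- \frac{61665147}{17903609} \approx -3.4443$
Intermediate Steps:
$I{\left(B,v \right)} = -96 + 155 v + B \left(86 - v\right)$ ($I{\left(B,v \right)} = -3 - \left(93 - 155 v - \left(86 - v\right) B\right) = -3 - \left(93 - 155 v - B \left(86 - v\right)\right) = -3 + \left(-93 + 155 v + B \left(86 - v\right)\right) = -96 + 155 v + B \left(86 - v\right)$)
$\frac{I{\left(195,-87 \right)}}{28228} + \frac{21099}{-5074} = \frac{-96 + 86 \cdot 195 + 155 \left(-87\right) - 195 \left(-87\right)}{28228} + \frac{21099}{-5074} = \left(-96 + 16770 - 13485 + 16965\right) \frac{1}{28228} + 21099 \left(- \frac{1}{5074}\right) = 20154 \cdot \frac{1}{28228} - \frac{21099}{5074} = \frac{10077}{14114} - \frac{21099}{5074} = - \frac{61665147}{17903609}$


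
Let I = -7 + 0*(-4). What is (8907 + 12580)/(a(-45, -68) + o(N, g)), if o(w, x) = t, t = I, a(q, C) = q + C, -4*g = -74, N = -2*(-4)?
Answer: -21487/120 ≈ -179.06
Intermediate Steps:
N = 8
g = 37/2 (g = -¼*(-74) = 37/2 ≈ 18.500)
I = -7 (I = -7 + 0 = -7)
a(q, C) = C + q
t = -7
o(w, x) = -7
(8907 + 12580)/(a(-45, -68) + o(N, g)) = (8907 + 12580)/((-68 - 45) - 7) = 21487/(-113 - 7) = 21487/(-120) = 21487*(-1/120) = -21487/120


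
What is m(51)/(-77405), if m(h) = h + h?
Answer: -102/77405 ≈ -0.0013177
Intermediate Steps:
m(h) = 2*h
m(51)/(-77405) = (2*51)/(-77405) = 102*(-1/77405) = -102/77405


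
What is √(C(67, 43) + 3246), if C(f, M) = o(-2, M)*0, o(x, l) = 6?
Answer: √3246 ≈ 56.974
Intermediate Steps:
C(f, M) = 0 (C(f, M) = 6*0 = 0)
√(C(67, 43) + 3246) = √(0 + 3246) = √3246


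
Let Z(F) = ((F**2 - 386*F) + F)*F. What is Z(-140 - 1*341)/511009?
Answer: -200358626/511009 ≈ -392.08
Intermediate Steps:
Z(F) = F*(F**2 - 385*F) (Z(F) = (F**2 - 385*F)*F = F*(F**2 - 385*F))
Z(-140 - 1*341)/511009 = ((-140 - 1*341)**2*(-385 + (-140 - 1*341)))/511009 = ((-140 - 341)**2*(-385 + (-140 - 341)))*(1/511009) = ((-481)**2*(-385 - 481))*(1/511009) = (231361*(-866))*(1/511009) = -200358626*1/511009 = -200358626/511009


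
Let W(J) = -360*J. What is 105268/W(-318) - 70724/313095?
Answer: 414373349/597385260 ≈ 0.69365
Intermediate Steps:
105268/W(-318) - 70724/313095 = 105268/((-360*(-318))) - 70724/313095 = 105268/114480 - 70724*1/313095 = 105268*(1/114480) - 70724/313095 = 26317/28620 - 70724/313095 = 414373349/597385260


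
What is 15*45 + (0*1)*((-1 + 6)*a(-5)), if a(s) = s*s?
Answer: 675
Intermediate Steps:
a(s) = s²
15*45 + (0*1)*((-1 + 6)*a(-5)) = 15*45 + (0*1)*((-1 + 6)*(-5)²) = 675 + 0*(5*25) = 675 + 0*125 = 675 + 0 = 675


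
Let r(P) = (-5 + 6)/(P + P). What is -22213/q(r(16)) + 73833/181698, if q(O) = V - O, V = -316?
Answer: 43300172899/612503958 ≈ 70.694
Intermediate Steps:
r(P) = 1/(2*P)
q(O) = -316 - O
-22213/q(r(16)) + 73833/181698 = -22213/(-316 - 1/(2*16)) + 73833/181698 = -22213/(-316 - 1/(2*16)) + 73833*(1/181698) = -22213/(-316 - 1*1/32) + 24611/60566 = -22213/(-316 - 1/32) + 24611/60566 = -22213/(-10113/32) + 24611/60566 = -22213*(-32/10113) + 24611/60566 = 710816/10113 + 24611/60566 = 43300172899/612503958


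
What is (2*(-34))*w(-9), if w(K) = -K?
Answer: -612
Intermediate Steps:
(2*(-34))*w(-9) = (2*(-34))*(-1*(-9)) = -68*9 = -612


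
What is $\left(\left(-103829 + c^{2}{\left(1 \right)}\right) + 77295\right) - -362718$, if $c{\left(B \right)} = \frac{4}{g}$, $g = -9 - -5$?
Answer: $336185$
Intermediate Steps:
$g = -4$ ($g = -9 + 5 = -4$)
$c{\left(B \right)} = -1$ ($c{\left(B \right)} = \frac{4}{-4} = 4 \left(- \frac{1}{4}\right) = -1$)
$\left(\left(-103829 + c^{2}{\left(1 \right)}\right) + 77295\right) - -362718 = \left(\left(-103829 + \left(-1\right)^{2}\right) + 77295\right) - -362718 = \left(\left(-103829 + 1\right) + 77295\right) + 362718 = \left(-103828 + 77295\right) + 362718 = -26533 + 362718 = 336185$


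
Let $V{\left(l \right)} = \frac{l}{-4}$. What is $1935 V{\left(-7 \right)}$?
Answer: $\frac{13545}{4} \approx 3386.3$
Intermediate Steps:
$V{\left(l \right)} = - \frac{l}{4}$ ($V{\left(l \right)} = l \left(- \frac{1}{4}\right) = - \frac{l}{4}$)
$1935 V{\left(-7 \right)} = 1935 \left(\left(- \frac{1}{4}\right) \left(-7\right)\right) = 1935 \cdot \frac{7}{4} = \frac{13545}{4}$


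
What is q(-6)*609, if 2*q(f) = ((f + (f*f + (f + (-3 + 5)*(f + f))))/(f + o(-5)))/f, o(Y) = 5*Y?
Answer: 0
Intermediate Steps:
q(f) = (f² + 6*f)/(2*f*(-25 + f)) (q(f) = (((f + (f*f + (f + (-3 + 5)*(f + f))))/(f + 5*(-5)))/f)/2 = (((f + (f² + (f + 2*(2*f))))/(f - 25))/f)/2 = (((f + (f² + (f + 4*f)))/(-25 + f))/f)/2 = (((f + (f² + 5*f))/(-25 + f))/f)/2 = (((f² + 6*f)/(-25 + f))/f)/2 = ((f² + 6*f)/(f*(-25 + f)))/2 = (f² + 6*f)/(2*f*(-25 + f)))
q(-6)*609 = ((6 - 6)/(2*(-25 - 6)))*609 = ((½)*0/(-31))*609 = ((½)*(-1/31)*0)*609 = 0*609 = 0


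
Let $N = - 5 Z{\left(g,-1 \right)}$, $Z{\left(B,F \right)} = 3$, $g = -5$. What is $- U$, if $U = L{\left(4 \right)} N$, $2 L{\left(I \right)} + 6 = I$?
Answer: $-15$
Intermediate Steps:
$L{\left(I \right)} = -3 + \frac{I}{2}$
$N = -15$ ($N = \left(-5\right) 3 = -15$)
$U = 15$ ($U = \left(-3 + \frac{1}{2} \cdot 4\right) \left(-15\right) = \left(-3 + 2\right) \left(-15\right) = \left(-1\right) \left(-15\right) = 15$)
$- U = \left(-1\right) 15 = -15$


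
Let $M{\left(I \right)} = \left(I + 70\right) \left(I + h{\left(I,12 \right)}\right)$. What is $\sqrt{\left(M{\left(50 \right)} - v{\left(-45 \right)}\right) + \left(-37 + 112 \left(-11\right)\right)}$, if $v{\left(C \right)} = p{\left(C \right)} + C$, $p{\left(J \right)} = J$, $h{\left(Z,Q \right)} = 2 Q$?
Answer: $\sqrt{7701} \approx 87.755$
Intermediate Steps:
$M{\left(I \right)} = \left(24 + I\right) \left(70 + I\right)$ ($M{\left(I \right)} = \left(I + 70\right) \left(I + 2 \cdot 12\right) = \left(70 + I\right) \left(I + 24\right) = \left(70 + I\right) \left(24 + I\right) = \left(24 + I\right) \left(70 + I\right)$)
$v{\left(C \right)} = 2 C$ ($v{\left(C \right)} = C + C = 2 C$)
$\sqrt{\left(M{\left(50 \right)} - v{\left(-45 \right)}\right) + \left(-37 + 112 \left(-11\right)\right)} = \sqrt{\left(\left(1680 + 50^{2} + 94 \cdot 50\right) - 2 \left(-45\right)\right) + \left(-37 + 112 \left(-11\right)\right)} = \sqrt{\left(\left(1680 + 2500 + 4700\right) - -90\right) - 1269} = \sqrt{\left(8880 + 90\right) - 1269} = \sqrt{8970 - 1269} = \sqrt{7701}$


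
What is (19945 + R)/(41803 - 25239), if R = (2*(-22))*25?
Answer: 18845/16564 ≈ 1.1377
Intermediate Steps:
R = -1100 (R = -44*25 = -1100)
(19945 + R)/(41803 - 25239) = (19945 - 1100)/(41803 - 25239) = 18845/16564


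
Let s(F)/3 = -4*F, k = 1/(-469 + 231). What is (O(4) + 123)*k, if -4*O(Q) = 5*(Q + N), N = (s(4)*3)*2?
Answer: -239/119 ≈ -2.0084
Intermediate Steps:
k = -1/238 (k = 1/(-238) = -1/238 ≈ -0.0042017)
s(F) = -12*F (s(F) = 3*(-4*F) = -12*F)
N = -288 (N = (-12*4*3)*2 = -48*3*2 = -144*2 = -288)
O(Q) = 360 - 5*Q/4 (O(Q) = -5*(Q - 288)/4 = -5*(-288 + Q)/4 = -(-1440 + 5*Q)/4 = 360 - 5*Q/4)
(O(4) + 123)*k = ((360 - 5/4*4) + 123)*(-1/238) = ((360 - 5) + 123)*(-1/238) = (355 + 123)*(-1/238) = 478*(-1/238) = -239/119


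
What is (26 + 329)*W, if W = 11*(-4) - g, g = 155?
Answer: -70645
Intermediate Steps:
W = -199 (W = 11*(-4) - 1*155 = -44 - 155 = -199)
(26 + 329)*W = (26 + 329)*(-199) = 355*(-199) = -70645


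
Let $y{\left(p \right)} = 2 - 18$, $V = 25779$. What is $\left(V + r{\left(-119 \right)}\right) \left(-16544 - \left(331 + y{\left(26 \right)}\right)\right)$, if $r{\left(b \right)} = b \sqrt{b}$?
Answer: $-434608161 + 2006221 i \sqrt{119} \approx -4.3461 \cdot 10^{8} + 2.1885 \cdot 10^{7} i$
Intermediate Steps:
$y{\left(p \right)} = -16$ ($y{\left(p \right)} = 2 - 18 = -16$)
$r{\left(b \right)} = b^{\frac{3}{2}}$
$\left(V + r{\left(-119 \right)}\right) \left(-16544 - \left(331 + y{\left(26 \right)}\right)\right) = \left(25779 + \left(-119\right)^{\frac{3}{2}}\right) \left(-16544 - 315\right) = \left(25779 - 119 i \sqrt{119}\right) \left(-16544 + \left(-331 + 16\right)\right) = \left(25779 - 119 i \sqrt{119}\right) \left(-16544 - 315\right) = \left(25779 - 119 i \sqrt{119}\right) \left(-16859\right) = -434608161 + 2006221 i \sqrt{119}$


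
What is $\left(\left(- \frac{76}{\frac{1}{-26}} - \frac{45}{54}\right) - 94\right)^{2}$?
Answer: $\frac{127396369}{36} \approx 3.5388 \cdot 10^{6}$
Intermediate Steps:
$\left(\left(- \frac{76}{\frac{1}{-26}} - \frac{45}{54}\right) - 94\right)^{2} = \left(\left(- \frac{76}{- \frac{1}{26}} - \frac{5}{6}\right) - 94\right)^{2} = \left(\left(\left(-76\right) \left(-26\right) - \frac{5}{6}\right) - 94\right)^{2} = \left(\left(1976 - \frac{5}{6}\right) - 94\right)^{2} = \left(\frac{11851}{6} - 94\right)^{2} = \left(\frac{11287}{6}\right)^{2} = \frac{127396369}{36}$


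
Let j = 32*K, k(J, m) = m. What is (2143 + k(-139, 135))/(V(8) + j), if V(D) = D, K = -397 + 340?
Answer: -1139/908 ≈ -1.2544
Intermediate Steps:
K = -57
j = -1824 (j = 32*(-57) = -1824)
(2143 + k(-139, 135))/(V(8) + j) = (2143 + 135)/(8 - 1824) = 2278/(-1816) = 2278*(-1/1816) = -1139/908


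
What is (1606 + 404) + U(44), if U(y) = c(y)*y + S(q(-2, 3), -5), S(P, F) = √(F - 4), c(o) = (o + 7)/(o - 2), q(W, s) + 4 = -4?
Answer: 14444/7 + 3*I ≈ 2063.4 + 3.0*I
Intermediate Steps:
q(W, s) = -8 (q(W, s) = -4 - 4 = -8)
c(o) = (7 + o)/(-2 + o)
S(P, F) = √(-4 + F)
U(y) = 3*I + y*(7 + y)/(-2 + y) (U(y) = ((7 + y)/(-2 + y))*y + √(-4 - 5) = y*(7 + y)/(-2 + y) + √(-9) = y*(7 + y)/(-2 + y) + 3*I = 3*I + y*(7 + y)/(-2 + y))
(1606 + 404) + U(44) = (1606 + 404) + (44*(7 + 44) + 3*I*(-2 + 44))/(-2 + 44) = 2010 + (44*51 + 3*I*42)/42 = 2010 + (2244 + 126*I)/42 = 2010 + (374/7 + 3*I) = 14444/7 + 3*I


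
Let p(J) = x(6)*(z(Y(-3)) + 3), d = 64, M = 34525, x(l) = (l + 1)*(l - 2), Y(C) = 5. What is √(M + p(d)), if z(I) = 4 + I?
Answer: √34861 ≈ 186.71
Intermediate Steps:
x(l) = (1 + l)*(-2 + l)
p(J) = 336 (p(J) = (-2 + 6² - 1*6)*((4 + 5) + 3) = (-2 + 36 - 6)*(9 + 3) = 28*12 = 336)
√(M + p(d)) = √(34525 + 336) = √34861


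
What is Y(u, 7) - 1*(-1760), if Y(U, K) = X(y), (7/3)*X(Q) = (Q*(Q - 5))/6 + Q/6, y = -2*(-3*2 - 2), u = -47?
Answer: 12416/7 ≈ 1773.7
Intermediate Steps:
y = 16 (y = -2*(-6 - 2) = -2*(-8) = 16)
X(Q) = Q/14 + Q*(-5 + Q)/14 (X(Q) = 3*((Q*(Q - 5))/6 + Q/6)/7 = 3*((Q*(-5 + Q))*(1/6) + Q*(1/6))/7 = 3*(Q*(-5 + Q)/6 + Q/6)/7 = 3*(Q/6 + Q*(-5 + Q)/6)/7 = Q/14 + Q*(-5 + Q)/14)
Y(U, K) = 96/7 (Y(U, K) = (1/14)*16*(-4 + 16) = (1/14)*16*12 = 96/7)
Y(u, 7) - 1*(-1760) = 96/7 - 1*(-1760) = 96/7 + 1760 = 12416/7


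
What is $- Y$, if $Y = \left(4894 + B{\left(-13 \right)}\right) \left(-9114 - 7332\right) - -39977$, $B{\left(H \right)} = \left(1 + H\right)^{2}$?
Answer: $82814971$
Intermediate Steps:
$Y = -82814971$ ($Y = \left(4894 + \left(1 - 13\right)^{2}\right) \left(-9114 - 7332\right) - -39977 = \left(4894 + \left(-12\right)^{2}\right) \left(-16446\right) + 39977 = \left(4894 + 144\right) \left(-16446\right) + 39977 = 5038 \left(-16446\right) + 39977 = -82854948 + 39977 = -82814971$)
$- Y = \left(-1\right) \left(-82814971\right) = 82814971$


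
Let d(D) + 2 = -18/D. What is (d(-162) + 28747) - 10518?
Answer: 164044/9 ≈ 18227.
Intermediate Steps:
d(D) = -2 - 18/D
(d(-162) + 28747) - 10518 = ((-2 - 18/(-162)) + 28747) - 10518 = ((-2 - 18*(-1/162)) + 28747) - 10518 = ((-2 + ⅑) + 28747) - 10518 = (-17/9 + 28747) - 10518 = 258706/9 - 10518 = 164044/9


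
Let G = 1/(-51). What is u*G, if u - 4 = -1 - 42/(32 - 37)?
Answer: -19/85 ≈ -0.22353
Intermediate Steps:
G = -1/51 ≈ -0.019608
u = 57/5 (u = 4 + (-1 - 42/(32 - 37)) = 4 + (-1 - 42/(-5)) = 4 + (-1 - ⅕*(-42)) = 4 + (-1 + 42/5) = 4 + 37/5 = 57/5 ≈ 11.400)
u*G = (57/5)*(-1/51) = -19/85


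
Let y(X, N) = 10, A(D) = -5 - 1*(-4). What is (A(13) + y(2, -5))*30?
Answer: 270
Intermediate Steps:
A(D) = -1 (A(D) = -5 + 4 = -1)
(A(13) + y(2, -5))*30 = (-1 + 10)*30 = 9*30 = 270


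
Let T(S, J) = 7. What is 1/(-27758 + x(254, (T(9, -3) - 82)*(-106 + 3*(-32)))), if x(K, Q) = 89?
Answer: -1/27669 ≈ -3.6142e-5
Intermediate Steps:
1/(-27758 + x(254, (T(9, -3) - 82)*(-106 + 3*(-32)))) = 1/(-27758 + 89) = 1/(-27669) = -1/27669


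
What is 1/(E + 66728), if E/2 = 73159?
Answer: 1/213046 ≈ 4.6938e-6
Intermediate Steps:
E = 146318 (E = 2*73159 = 146318)
1/(E + 66728) = 1/(146318 + 66728) = 1/213046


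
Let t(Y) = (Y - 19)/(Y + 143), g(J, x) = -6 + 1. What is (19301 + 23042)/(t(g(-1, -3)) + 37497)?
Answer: 973889/862427 ≈ 1.1292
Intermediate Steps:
g(J, x) = -5
t(Y) = (-19 + Y)/(143 + Y)
(19301 + 23042)/(t(g(-1, -3)) + 37497) = (19301 + 23042)/((-19 - 5)/(143 - 5) + 37497) = 42343/(-24/138 + 37497) = 42343/((1/138)*(-24) + 37497) = 42343/(-4/23 + 37497) = 42343/(862427/23) = 42343*(23/862427) = 973889/862427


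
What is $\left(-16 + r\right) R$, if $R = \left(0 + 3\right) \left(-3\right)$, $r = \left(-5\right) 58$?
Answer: $2754$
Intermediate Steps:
$r = -290$
$R = -9$ ($R = 3 \left(-3\right) = -9$)
$\left(-16 + r\right) R = \left(-16 - 290\right) \left(-9\right) = \left(-306\right) \left(-9\right) = 2754$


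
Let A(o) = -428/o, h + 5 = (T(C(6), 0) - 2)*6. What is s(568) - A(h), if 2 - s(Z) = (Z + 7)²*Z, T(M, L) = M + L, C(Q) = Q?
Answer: -3568104534/19 ≈ -1.8779e+8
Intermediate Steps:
T(M, L) = L + M
h = 19 (h = -5 + ((0 + 6) - 2)*6 = -5 + (6 - 2)*6 = -5 + 4*6 = -5 + 24 = 19)
s(Z) = 2 - Z*(7 + Z)² (s(Z) = 2 - (Z + 7)²*Z = 2 - (7 + Z)²*Z = 2 - Z*(7 + Z)²)
s(568) - A(h) = (2 - 1*568*(7 + 568)²) - (-428)/19 = (2 - 1*568*575²) - (-428)/19 = (2 - 1*568*330625) - 1*(-428/19) = (2 - 187795000) + 428/19 = -187794998 + 428/19 = -3568104534/19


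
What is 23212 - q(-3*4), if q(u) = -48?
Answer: 23260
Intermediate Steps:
23212 - q(-3*4) = 23212 - 1*(-48) = 23212 + 48 = 23260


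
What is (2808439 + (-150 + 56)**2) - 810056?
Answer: 2007219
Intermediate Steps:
(2808439 + (-150 + 56)**2) - 810056 = (2808439 + (-94)**2) - 810056 = (2808439 + 8836) - 810056 = 2817275 - 810056 = 2007219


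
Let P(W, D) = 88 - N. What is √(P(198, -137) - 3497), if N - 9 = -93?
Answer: 5*I*√133 ≈ 57.663*I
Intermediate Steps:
N = -84 (N = 9 - 93 = -84)
P(W, D) = 172 (P(W, D) = 88 - 1*(-84) = 88 + 84 = 172)
√(P(198, -137) - 3497) = √(172 - 3497) = √(-3325) = 5*I*√133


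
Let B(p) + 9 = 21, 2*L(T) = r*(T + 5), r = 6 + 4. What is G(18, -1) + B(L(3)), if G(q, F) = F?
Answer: 11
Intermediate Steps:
r = 10
L(T) = 25 + 5*T (L(T) = (10*(T + 5))/2 = (10*(5 + T))/2 = (50 + 10*T)/2 = 25 + 5*T)
B(p) = 12 (B(p) = -9 + 21 = 12)
G(18, -1) + B(L(3)) = -1 + 12 = 11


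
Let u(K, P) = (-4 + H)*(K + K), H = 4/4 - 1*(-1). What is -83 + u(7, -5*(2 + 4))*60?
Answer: -1763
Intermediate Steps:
H = 2 (H = 4*(¼) + 1 = 1 + 1 = 2)
u(K, P) = -4*K (u(K, P) = (-4 + 2)*(K + K) = -4*K)
-83 + u(7, -5*(2 + 4))*60 = -83 - 4*7*60 = -83 - 28*60 = -83 - 1680 = -1763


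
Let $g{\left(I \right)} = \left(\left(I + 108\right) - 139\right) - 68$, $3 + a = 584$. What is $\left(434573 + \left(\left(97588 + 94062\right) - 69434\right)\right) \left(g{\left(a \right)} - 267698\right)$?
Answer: $-148782929424$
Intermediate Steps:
$a = 581$ ($a = -3 + 584 = 581$)
$g{\left(I \right)} = -99 + I$ ($g{\left(I \right)} = \left(\left(108 + I\right) - 139\right) - 68 = \left(-31 + I\right) - 68 = -99 + I$)
$\left(434573 + \left(\left(97588 + 94062\right) - 69434\right)\right) \left(g{\left(a \right)} - 267698\right) = \left(434573 + \left(\left(97588 + 94062\right) - 69434\right)\right) \left(\left(-99 + 581\right) - 267698\right) = \left(434573 + \left(191650 - 69434\right)\right) \left(482 - 267698\right) = \left(434573 + 122216\right) \left(-267216\right) = 556789 \left(-267216\right) = -148782929424$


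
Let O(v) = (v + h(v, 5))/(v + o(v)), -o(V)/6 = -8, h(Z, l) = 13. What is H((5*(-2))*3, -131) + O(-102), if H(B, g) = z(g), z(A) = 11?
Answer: 683/54 ≈ 12.648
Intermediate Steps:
o(V) = 48 (o(V) = -6*(-8) = 48)
H(B, g) = 11
O(v) = (13 + v)/(48 + v) (O(v) = (v + 13)/(v + 48) = (13 + v)/(48 + v))
H((5*(-2))*3, -131) + O(-102) = 11 + (13 - 102)/(48 - 102) = 11 - 89/(-54) = 11 - 1/54*(-89) = 11 + 89/54 = 683/54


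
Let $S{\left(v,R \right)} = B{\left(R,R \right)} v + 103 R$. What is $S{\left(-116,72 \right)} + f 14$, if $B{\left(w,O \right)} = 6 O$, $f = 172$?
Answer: $-40288$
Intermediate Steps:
$S{\left(v,R \right)} = 103 R + 6 R v$ ($S{\left(v,R \right)} = 6 R v + 103 R = 103 R + 6 R v$)
$S{\left(-116,72 \right)} + f 14 = 72 \left(103 + 6 \left(-116\right)\right) + 172 \cdot 14 = 72 \left(103 - 696\right) + 2408 = 72 \left(-593\right) + 2408 = -42696 + 2408 = -40288$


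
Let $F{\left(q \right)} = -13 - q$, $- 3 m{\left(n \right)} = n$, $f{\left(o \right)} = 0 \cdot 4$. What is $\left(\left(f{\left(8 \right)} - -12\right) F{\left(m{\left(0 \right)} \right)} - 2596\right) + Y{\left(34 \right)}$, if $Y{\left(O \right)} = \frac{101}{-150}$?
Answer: $- \frac{412901}{150} \approx -2752.7$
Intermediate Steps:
$f{\left(o \right)} = 0$
$m{\left(n \right)} = - \frac{n}{3}$
$Y{\left(O \right)} = - \frac{101}{150}$ ($Y{\left(O \right)} = 101 \left(- \frac{1}{150}\right) = - \frac{101}{150}$)
$\left(\left(f{\left(8 \right)} - -12\right) F{\left(m{\left(0 \right)} \right)} - 2596\right) + Y{\left(34 \right)} = \left(\left(0 - -12\right) \left(-13 - \left(- \frac{1}{3}\right) 0\right) - 2596\right) - \frac{101}{150} = \left(\left(0 + 12\right) \left(-13 - 0\right) - 2596\right) - \frac{101}{150} = \left(12 \left(-13 + 0\right) - 2596\right) - \frac{101}{150} = \left(12 \left(-13\right) - 2596\right) - \frac{101}{150} = \left(-156 - 2596\right) - \frac{101}{150} = -2752 - \frac{101}{150} = - \frac{412901}{150}$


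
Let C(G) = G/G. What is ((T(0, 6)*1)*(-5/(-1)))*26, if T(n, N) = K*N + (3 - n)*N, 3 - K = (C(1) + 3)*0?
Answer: 4680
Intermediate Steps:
C(G) = 1
K = 3 (K = 3 - (1 + 3)*0 = 3 - 4*0 = 3 - 1*0 = 3 + 0 = 3)
T(n, N) = 3*N + N*(3 - n) (T(n, N) = 3*N + (3 - n)*N = 3*N + N*(3 - n))
((T(0, 6)*1)*(-5/(-1)))*26 = (((6*(6 - 1*0))*1)*(-5/(-1)))*26 = (((6*(6 + 0))*1)*(-5*(-1)))*26 = (((6*6)*1)*5)*26 = ((36*1)*5)*26 = (36*5)*26 = 180*26 = 4680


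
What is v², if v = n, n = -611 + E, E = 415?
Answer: 38416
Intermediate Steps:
n = -196 (n = -611 + 415 = -196)
v = -196
v² = (-196)² = 38416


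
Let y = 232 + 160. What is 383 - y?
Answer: -9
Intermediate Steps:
y = 392
383 - y = 383 - 1*392 = 383 - 392 = -9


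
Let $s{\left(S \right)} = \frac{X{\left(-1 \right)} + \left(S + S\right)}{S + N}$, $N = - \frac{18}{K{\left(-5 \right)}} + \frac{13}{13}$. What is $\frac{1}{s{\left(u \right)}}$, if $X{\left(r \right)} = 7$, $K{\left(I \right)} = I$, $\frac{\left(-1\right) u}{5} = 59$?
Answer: $\frac{132}{265} \approx 0.49811$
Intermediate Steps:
$u = -295$ ($u = \left(-5\right) 59 = -295$)
$N = \frac{23}{5}$ ($N = - \frac{18}{-5} + \frac{13}{13} = \left(-18\right) \left(- \frac{1}{5}\right) + 13 \cdot \frac{1}{13} = \frac{18}{5} + 1 = \frac{23}{5} \approx 4.6$)
$s{\left(S \right)} = \frac{7 + 2 S}{\frac{23}{5} + S}$ ($s{\left(S \right)} = \frac{7 + \left(S + S\right)}{S + \frac{23}{5}} = \frac{7 + 2 S}{\frac{23}{5} + S}$)
$\frac{1}{s{\left(u \right)}} = \frac{1}{5 \frac{1}{23 + 5 \left(-295\right)} \left(7 + 2 \left(-295\right)\right)} = \frac{1}{5 \frac{1}{23 - 1475} \left(7 - 590\right)} = \frac{1}{5 \frac{1}{-1452} \left(-583\right)} = \frac{1}{5 \left(- \frac{1}{1452}\right) \left(-583\right)} = \frac{1}{\frac{265}{132}} = \frac{132}{265}$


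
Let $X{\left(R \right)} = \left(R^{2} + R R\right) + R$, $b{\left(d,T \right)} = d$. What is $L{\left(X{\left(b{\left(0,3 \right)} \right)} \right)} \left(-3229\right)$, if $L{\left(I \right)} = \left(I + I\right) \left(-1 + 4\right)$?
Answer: $0$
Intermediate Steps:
$X{\left(R \right)} = R + 2 R^{2}$ ($X{\left(R \right)} = \left(R^{2} + R^{2}\right) + R = 2 R^{2} + R = R + 2 R^{2}$)
$L{\left(I \right)} = 6 I$ ($L{\left(I \right)} = 2 I 3 = 6 I$)
$L{\left(X{\left(b{\left(0,3 \right)} \right)} \right)} \left(-3229\right) = 6 \cdot 0 \left(1 + 2 \cdot 0\right) \left(-3229\right) = 6 \cdot 0 \left(1 + 0\right) \left(-3229\right) = 6 \cdot 0 \cdot 1 \left(-3229\right) = 6 \cdot 0 \left(-3229\right) = 0 \left(-3229\right) = 0$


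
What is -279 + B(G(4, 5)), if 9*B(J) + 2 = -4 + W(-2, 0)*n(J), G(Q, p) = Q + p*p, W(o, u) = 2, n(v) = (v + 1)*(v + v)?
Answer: 107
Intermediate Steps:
n(v) = 2*v*(1 + v) (n(v) = (1 + v)*(2*v) = 2*v*(1 + v))
G(Q, p) = Q + p**2
B(J) = -2/3 + 4*J*(1 + J)/9 (B(J) = -2/9 + (-4 + 2*(2*J*(1 + J)))/9 = -2/9 + (-4 + 4*J*(1 + J))/9 = -2/9 + (-4/9 + 4*J*(1 + J)/9) = -2/3 + 4*J*(1 + J)/9)
-279 + B(G(4, 5)) = -279 + (-2/3 + 4*(4 + 5**2)*(1 + (4 + 5**2))/9) = -279 + (-2/3 + 4*(4 + 25)*(1 + (4 + 25))/9) = -279 + (-2/3 + (4/9)*29*(1 + 29)) = -279 + (-2/3 + (4/9)*29*30) = -279 + (-2/3 + 1160/3) = -279 + 386 = 107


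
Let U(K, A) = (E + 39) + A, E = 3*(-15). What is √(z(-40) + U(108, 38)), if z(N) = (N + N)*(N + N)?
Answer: 4*√402 ≈ 80.200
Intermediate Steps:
E = -45
z(N) = 4*N² (z(N) = (2*N)*(2*N) = 4*N²)
U(K, A) = -6 + A (U(K, A) = (-45 + 39) + A = -6 + A)
√(z(-40) + U(108, 38)) = √(4*(-40)² + (-6 + 38)) = √(4*1600 + 32) = √(6400 + 32) = √6432 = 4*√402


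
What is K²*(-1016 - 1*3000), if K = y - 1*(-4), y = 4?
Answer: -257024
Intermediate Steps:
K = 8 (K = 4 - 1*(-4) = 4 + 4 = 8)
K²*(-1016 - 1*3000) = 8²*(-1016 - 1*3000) = 64*(-1016 - 3000) = 64*(-4016) = -257024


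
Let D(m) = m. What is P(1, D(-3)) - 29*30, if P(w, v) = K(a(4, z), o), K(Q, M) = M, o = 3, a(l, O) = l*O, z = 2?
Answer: -867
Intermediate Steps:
a(l, O) = O*l
P(w, v) = 3
P(1, D(-3)) - 29*30 = 3 - 29*30 = 3 - 870 = -867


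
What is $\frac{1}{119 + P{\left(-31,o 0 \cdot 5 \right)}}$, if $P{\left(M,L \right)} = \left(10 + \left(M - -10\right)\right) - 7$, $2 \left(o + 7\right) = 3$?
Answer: $\frac{1}{101} \approx 0.009901$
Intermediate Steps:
$o = - \frac{11}{2}$ ($o = -7 + \frac{1}{2} \cdot 3 = -7 + \frac{3}{2} = - \frac{11}{2} \approx -5.5$)
$P{\left(M,L \right)} = 13 + M$ ($P{\left(M,L \right)} = \left(10 + \left(M + 10\right)\right) - 7 = \left(10 + \left(10 + M\right)\right) - 7 = \left(20 + M\right) - 7 = 13 + M$)
$\frac{1}{119 + P{\left(-31,o 0 \cdot 5 \right)}} = \frac{1}{119 + \left(13 - 31\right)} = \frac{1}{119 - 18} = \frac{1}{101}$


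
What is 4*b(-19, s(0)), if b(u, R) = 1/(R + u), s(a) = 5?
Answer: -2/7 ≈ -0.28571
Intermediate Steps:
4*b(-19, s(0)) = 4/(5 - 19) = 4/(-14) = 4*(-1/14) = -2/7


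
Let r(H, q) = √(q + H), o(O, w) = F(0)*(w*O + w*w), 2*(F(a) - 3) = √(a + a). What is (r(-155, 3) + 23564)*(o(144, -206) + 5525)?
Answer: 1033069324 + 87682*I*√38 ≈ 1.0331e+9 + 5.4051e+5*I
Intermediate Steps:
F(a) = 3 + √2*√a/2 (F(a) = 3 + √(a + a)/2 = 3 + √(2*a)/2 = 3 + (√2*√a)/2 = 3 + √2*√a/2)
o(O, w) = 3*w² + 3*O*w (o(O, w) = (3 + √2*√0/2)*(w*O + w*w) = (3 + (½)*√2*0)*(O*w + w²) = (3 + 0)*(w² + O*w) = 3*(w² + O*w) = 3*w² + 3*O*w)
r(H, q) = √(H + q)
(r(-155, 3) + 23564)*(o(144, -206) + 5525) = (√(-155 + 3) + 23564)*(3*(-206)*(144 - 206) + 5525) = (√(-152) + 23564)*(3*(-206)*(-62) + 5525) = (2*I*√38 + 23564)*(38316 + 5525) = (23564 + 2*I*√38)*43841 = 1033069324 + 87682*I*√38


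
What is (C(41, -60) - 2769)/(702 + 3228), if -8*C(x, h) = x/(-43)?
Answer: -190499/270384 ≈ -0.70455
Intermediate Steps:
C(x, h) = x/344 (C(x, h) = -x/(8*(-43)) = -x*(-1)/(8*43) = -(-1)*x/344 = x/344)
(C(41, -60) - 2769)/(702 + 3228) = ((1/344)*41 - 2769)/(702 + 3228) = (41/344 - 2769)/3930 = -952495/344*1/3930 = -190499/270384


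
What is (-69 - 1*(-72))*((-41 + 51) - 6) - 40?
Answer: -28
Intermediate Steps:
(-69 - 1*(-72))*((-41 + 51) - 6) - 40 = (-69 + 72)*(10 - 6) - 40 = 3*4 - 40 = 12 - 40 = -28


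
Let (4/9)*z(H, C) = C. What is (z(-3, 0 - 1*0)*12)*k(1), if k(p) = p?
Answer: 0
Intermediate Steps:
z(H, C) = 9*C/4
(z(-3, 0 - 1*0)*12)*k(1) = ((9*(0 - 1*0)/4)*12)*1 = ((9*(0 + 0)/4)*12)*1 = (((9/4)*0)*12)*1 = (0*12)*1 = 0*1 = 0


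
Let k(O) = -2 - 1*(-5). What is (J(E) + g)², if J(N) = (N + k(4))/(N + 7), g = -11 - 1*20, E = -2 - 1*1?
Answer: 961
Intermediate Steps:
E = -3 (E = -2 - 1 = -3)
g = -31 (g = -11 - 20 = -31)
k(O) = 3 (k(O) = -2 + 5 = 3)
J(N) = (3 + N)/(7 + N) (J(N) = (N + 3)/(N + 7) = (3 + N)/(7 + N))
(J(E) + g)² = ((3 - 3)/(7 - 3) - 31)² = (0/4 - 31)² = ((¼)*0 - 31)² = (0 - 31)² = (-31)² = 961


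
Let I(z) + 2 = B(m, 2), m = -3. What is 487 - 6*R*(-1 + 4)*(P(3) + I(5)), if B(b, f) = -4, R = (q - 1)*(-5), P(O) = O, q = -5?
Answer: 2107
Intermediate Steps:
R = 30 (R = (-5 - 1)*(-5) = -6*(-5) = 30)
I(z) = -6 (I(z) = -2 - 4 = -6)
487 - 6*R*(-1 + 4)*(P(3) + I(5)) = 487 - 6*30*(-1 + 4)*(3 - 6) = 487 - 180*3*(-3) = 487 - 180*(-9) = 487 - 1*(-1620) = 487 + 1620 = 2107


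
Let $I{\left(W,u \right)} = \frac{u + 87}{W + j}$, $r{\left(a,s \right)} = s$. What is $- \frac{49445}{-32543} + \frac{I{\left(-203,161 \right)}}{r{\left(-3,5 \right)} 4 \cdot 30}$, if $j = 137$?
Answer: $\frac{243743917}{161087850} \approx 1.5131$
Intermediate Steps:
$I{\left(W,u \right)} = \frac{87 + u}{137 + W}$ ($I{\left(W,u \right)} = \frac{u + 87}{W + 137} = \frac{87 + u}{137 + W}$)
$- \frac{49445}{-32543} + \frac{I{\left(-203,161 \right)}}{r{\left(-3,5 \right)} 4 \cdot 30} = - \frac{49445}{-32543} + \frac{\frac{1}{137 - 203} \left(87 + 161\right)}{5 \cdot 4 \cdot 30} = \left(-49445\right) \left(- \frac{1}{32543}\right) + \frac{\frac{1}{-66} \cdot 248}{20 \cdot 30} = \frac{49445}{32543} + \frac{\left(- \frac{1}{66}\right) 248}{600} = \frac{49445}{32543} - \frac{31}{4950} = \frac{243743917}{161087850}$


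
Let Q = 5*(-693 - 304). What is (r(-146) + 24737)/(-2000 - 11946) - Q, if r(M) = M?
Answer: 69496219/13946 ≈ 4983.2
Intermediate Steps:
Q = -4985 (Q = 5*(-997) = -4985)
(r(-146) + 24737)/(-2000 - 11946) - Q = (-146 + 24737)/(-2000 - 11946) - 1*(-4985) = 24591/(-13946) + 4985 = 24591*(-1/13946) + 4985 = -24591/13946 + 4985 = 69496219/13946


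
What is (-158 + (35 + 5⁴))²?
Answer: 252004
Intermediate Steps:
(-158 + (35 + 5⁴))² = (-158 + (35 + 625))² = (-158 + 660)² = 502² = 252004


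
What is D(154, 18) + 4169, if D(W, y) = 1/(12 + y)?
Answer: 125071/30 ≈ 4169.0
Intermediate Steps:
D(154, 18) + 4169 = 1/(12 + 18) + 4169 = 1/30 + 4169 = 125071/30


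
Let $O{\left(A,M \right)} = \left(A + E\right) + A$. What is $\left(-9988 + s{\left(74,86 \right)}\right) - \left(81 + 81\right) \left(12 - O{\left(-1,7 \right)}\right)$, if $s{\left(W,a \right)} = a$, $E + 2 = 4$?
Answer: $-11846$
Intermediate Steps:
$E = 2$ ($E = -2 + 4 = 2$)
$O{\left(A,M \right)} = 2 + 2 A$ ($O{\left(A,M \right)} = \left(A + 2\right) + A = \left(2 + A\right) + A = 2 + 2 A$)
$\left(-9988 + s{\left(74,86 \right)}\right) - \left(81 + 81\right) \left(12 - O{\left(-1,7 \right)}\right) = \left(-9988 + 86\right) - \left(81 + 81\right) \left(12 - \left(2 + 2 \left(-1\right)\right)\right) = -9902 - 162 \left(12 - \left(2 - 2\right)\right) = -9902 - 162 \left(12 - 0\right) = -9902 - 162 \left(12 + 0\right) = -9902 - 162 \cdot 12 = -9902 - 1944 = -11846$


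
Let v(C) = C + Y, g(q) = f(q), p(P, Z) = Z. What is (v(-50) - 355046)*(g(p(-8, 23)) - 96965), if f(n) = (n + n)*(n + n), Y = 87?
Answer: 33672248641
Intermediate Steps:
f(n) = 4*n² (f(n) = (2*n)*(2*n) = 4*n²)
g(q) = 4*q²
v(C) = 87 + C (v(C) = C + 87 = 87 + C)
(v(-50) - 355046)*(g(p(-8, 23)) - 96965) = ((87 - 50) - 355046)*(4*23² - 96965) = (37 - 355046)*(4*529 - 96965) = -355009*(2116 - 96965) = -355009*(-94849) = 33672248641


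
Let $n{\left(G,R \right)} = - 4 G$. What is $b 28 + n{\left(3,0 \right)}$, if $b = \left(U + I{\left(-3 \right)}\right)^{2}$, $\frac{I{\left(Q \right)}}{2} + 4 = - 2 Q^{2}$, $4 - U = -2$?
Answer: $40420$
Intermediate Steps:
$U = 6$ ($U = 4 - -2 = 4 + 2 = 6$)
$I{\left(Q \right)} = -8 - 4 Q^{2}$ ($I{\left(Q \right)} = -8 + 2 \left(- 2 Q^{2}\right) = -8 - 4 Q^{2}$)
$b = 1444$ ($b = \left(6 - \left(8 + 4 \left(-3\right)^{2}\right)\right)^{2} = \left(6 - 44\right)^{2} = \left(-38\right)^{2} = 1444$)
$b 28 + n{\left(3,0 \right)} = 1444 \cdot 28 - 12 = 40432 - 12 = 40420$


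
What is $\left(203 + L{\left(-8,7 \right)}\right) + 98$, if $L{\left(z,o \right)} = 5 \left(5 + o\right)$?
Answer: $361$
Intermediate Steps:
$L{\left(z,o \right)} = 25 + 5 o$
$\left(203 + L{\left(-8,7 \right)}\right) + 98 = \left(203 + \left(25 + 5 \cdot 7\right)\right) + 98 = \left(203 + \left(25 + 35\right)\right) + 98 = \left(203 + 60\right) + 98 = 263 + 98 = 361$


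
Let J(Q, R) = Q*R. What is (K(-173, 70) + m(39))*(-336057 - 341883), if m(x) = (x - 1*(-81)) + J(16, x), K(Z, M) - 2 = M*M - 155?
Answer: -3722568540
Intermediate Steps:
K(Z, M) = -153 + M**2 (K(Z, M) = 2 + (M*M - 155) = 2 + (M**2 - 155) = 2 + (-155 + M**2) = -153 + M**2)
m(x) = 81 + 17*x (m(x) = (x - 1*(-81)) + 16*x = (x + 81) + 16*x = (81 + x) + 16*x = 81 + 17*x)
(K(-173, 70) + m(39))*(-336057 - 341883) = ((-153 + 70**2) + (81 + 17*39))*(-336057 - 341883) = ((-153 + 4900) + (81 + 663))*(-677940) = (4747 + 744)*(-677940) = 5491*(-677940) = -3722568540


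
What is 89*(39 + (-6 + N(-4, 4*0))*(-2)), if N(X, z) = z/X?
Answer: 4539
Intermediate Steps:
89*(39 + (-6 + N(-4, 4*0))*(-2)) = 89*(39 + (-6 + (4*0)/(-4))*(-2)) = 89*(39 + (-6 + 0*(-¼))*(-2)) = 89*(39 + (-6 + 0)*(-2)) = 89*(39 - 6*(-2)) = 89*(39 + 12) = 89*51 = 4539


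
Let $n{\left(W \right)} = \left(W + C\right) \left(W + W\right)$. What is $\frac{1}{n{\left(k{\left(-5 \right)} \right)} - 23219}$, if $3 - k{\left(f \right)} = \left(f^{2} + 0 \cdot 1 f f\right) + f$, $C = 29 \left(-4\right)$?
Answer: $- \frac{1}{18697} \approx -5.3485 \cdot 10^{-5}$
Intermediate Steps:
$C = -116$
$k{\left(f \right)} = 3 - f - f^{2}$ ($k{\left(f \right)} = 3 - \left(\left(f^{2} + 0 \cdot 1 f f\right) + f\right) = 3 - \left(\left(f^{2} + 0 f f\right) + f\right) = 3 - \left(\left(f^{2} + 0 f\right) + f\right) = 3 - \left(\left(f^{2} + 0\right) + f\right) = 3 - \left(f^{2} + f\right) = 3 - \left(f + f^{2}\right) = 3 - f - f^{2}$)
$n{\left(W \right)} = 2 W \left(-116 + W\right)$ ($n{\left(W \right)} = \left(W - 116\right) \left(W + W\right) = \left(-116 + W\right) 2 W = 2 W \left(-116 + W\right)$)
$\frac{1}{n{\left(k{\left(-5 \right)} \right)} - 23219} = \frac{1}{2 \left(3 - -5 - \left(-5\right)^{2}\right) \left(-116 - 17\right) - 23219} = \frac{1}{2 \left(3 + 5 - 25\right) \left(-116 + \left(3 + 5 - 25\right)\right) - 23219} = \frac{1}{2 \left(-17\right) \left(-116 - 17\right) - 23219} = \frac{1}{2 \left(-17\right) \left(-133\right) - 23219} = \frac{1}{4522 - 23219} = \frac{1}{-18697} = - \frac{1}{18697}$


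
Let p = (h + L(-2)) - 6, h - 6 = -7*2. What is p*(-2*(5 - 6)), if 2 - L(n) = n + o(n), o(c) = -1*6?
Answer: -8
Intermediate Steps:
o(c) = -6
L(n) = 8 - n (L(n) = 2 - (n - 6) = 2 - (-6 + n) = 2 + (6 - n) = 8 - n)
h = -8 (h = 6 - 7*2 = 6 - 14 = -8)
p = -4 (p = (-8 + (8 - 1*(-2))) - 6 = (-8 + (8 + 2)) - 6 = (-8 + 10) - 6 = 2 - 6 = -4)
p*(-2*(5 - 6)) = -(-8)*(5 - 6) = -(-8)*(-1) = -4*2 = -8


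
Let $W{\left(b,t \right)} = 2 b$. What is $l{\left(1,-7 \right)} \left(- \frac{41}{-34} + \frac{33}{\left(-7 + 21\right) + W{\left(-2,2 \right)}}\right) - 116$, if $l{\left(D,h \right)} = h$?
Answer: $- \frac{12541}{85} \approx -147.54$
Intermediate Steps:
$l{\left(1,-7 \right)} \left(- \frac{41}{-34} + \frac{33}{\left(-7 + 21\right) + W{\left(-2,2 \right)}}\right) - 116 = - 7 \left(- \frac{41}{-34} + \frac{33}{\left(-7 + 21\right) + 2 \left(-2\right)}\right) - 116 = - 7 \left(\left(-41\right) \left(- \frac{1}{34}\right) + \frac{33}{14 - 4}\right) - 116 = - 7 \left(\frac{41}{34} + \frac{33}{10}\right) - 116 = \left(-7\right) \frac{383}{85} - 116 = - \frac{2681}{85} - 116 = - \frac{12541}{85}$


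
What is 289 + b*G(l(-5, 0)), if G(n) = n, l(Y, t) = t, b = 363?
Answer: 289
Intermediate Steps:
289 + b*G(l(-5, 0)) = 289 + 363*0 = 289 + 0 = 289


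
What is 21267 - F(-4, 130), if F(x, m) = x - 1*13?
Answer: 21284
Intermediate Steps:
F(x, m) = -13 + x (F(x, m) = x - 13 = -13 + x)
21267 - F(-4, 130) = 21267 - (-13 - 4) = 21267 - 1*(-17) = 21267 + 17 = 21284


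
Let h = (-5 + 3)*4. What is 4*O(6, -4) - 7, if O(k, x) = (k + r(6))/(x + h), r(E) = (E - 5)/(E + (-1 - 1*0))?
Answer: -136/15 ≈ -9.0667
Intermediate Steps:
r(E) = (-5 + E)/(-1 + E) (r(E) = (-5 + E)/(E + (-1 + 0)) = (-5 + E)/(E - 1) = (-5 + E)/(-1 + E))
h = -8 (h = -2*4 = -8)
O(k, x) = (⅕ + k)/(-8 + x) (O(k, x) = (k + (-5 + 6)/(-1 + 6))/(x - 8) = (k + 1/5)/(-8 + x) = (k + (⅕)*1)/(-8 + x) = (k + ⅕)/(-8 + x) = (⅕ + k)/(-8 + x))
4*O(6, -4) - 7 = 4*((⅕ + 6)/(-8 - 4)) - 7 = 4*((31/5)/(-12)) - 7 = 4*(-1/12*31/5) - 7 = 4*(-31/60) - 7 = -31/15 - 7 = -136/15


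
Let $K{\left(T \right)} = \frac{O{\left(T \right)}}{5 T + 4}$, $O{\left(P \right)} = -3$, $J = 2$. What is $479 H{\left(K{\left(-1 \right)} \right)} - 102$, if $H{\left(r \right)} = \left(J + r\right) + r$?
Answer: $3730$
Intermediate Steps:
$K{\left(T \right)} = - \frac{3}{4 + 5 T}$ ($K{\left(T \right)} = - \frac{3}{5 T + 4} = - \frac{3}{4 + 5 T}$)
$H{\left(r \right)} = 2 + 2 r$ ($H{\left(r \right)} = \left(2 + r\right) + r = 2 + 2 r$)
$479 H{\left(K{\left(-1 \right)} \right)} - 102 = 479 \left(2 + 2 \left(- \frac{3}{4 + 5 \left(-1\right)}\right)\right) - 102 = 479 \left(2 + 2 \left(- \frac{3}{4 - 5}\right)\right) - 102 = 479 \left(2 + 2 \left(- \frac{3}{-1}\right)\right) - 102 = 479 \left(2 + 2 \left(\left(-3\right) \left(-1\right)\right)\right) - 102 = 479 \left(2 + 2 \cdot 3\right) - 102 = 479 \left(2 + 6\right) - 102 = 479 \cdot 8 - 102 = 3832 - 102 = 3730$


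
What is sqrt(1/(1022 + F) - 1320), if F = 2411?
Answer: I*sqrt(15556842047)/3433 ≈ 36.332*I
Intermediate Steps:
sqrt(1/(1022 + F) - 1320) = sqrt(1/(1022 + 2411) - 1320) = sqrt(1/3433 - 1320) = sqrt(-4531559/3433) = I*sqrt(15556842047)/3433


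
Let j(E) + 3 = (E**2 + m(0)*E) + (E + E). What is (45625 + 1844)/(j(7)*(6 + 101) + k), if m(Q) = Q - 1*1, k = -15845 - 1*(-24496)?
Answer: 15823/4774 ≈ 3.3144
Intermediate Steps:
k = 8651 (k = -15845 + 24496 = 8651)
m(Q) = -1 + Q (m(Q) = Q - 1 = -1 + Q)
j(E) = -3 + E + E**2 (j(E) = -3 + ((E**2 + (-1 + 0)*E) + (E + E)) = -3 + ((E**2 - E) + 2*E) = -3 + (E + E**2) = -3 + E + E**2)
(45625 + 1844)/(j(7)*(6 + 101) + k) = (45625 + 1844)/((-3 + 7 + 7**2)*(6 + 101) + 8651) = 47469/((-3 + 7 + 49)*107 + 8651) = 47469/(53*107 + 8651) = 47469/(5671 + 8651) = 47469/14322 = 47469*(1/14322) = 15823/4774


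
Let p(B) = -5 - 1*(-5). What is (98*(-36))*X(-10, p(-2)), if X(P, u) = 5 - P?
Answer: -52920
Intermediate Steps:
p(B) = 0 (p(B) = -5 + 5 = 0)
(98*(-36))*X(-10, p(-2)) = (98*(-36))*(5 - 1*(-10)) = -3528*(5 + 10) = -3528*15 = -52920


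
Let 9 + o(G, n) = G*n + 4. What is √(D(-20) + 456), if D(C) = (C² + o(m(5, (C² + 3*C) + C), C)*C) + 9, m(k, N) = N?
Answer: √128965 ≈ 359.12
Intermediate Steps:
o(G, n) = -5 + G*n (o(G, n) = -9 + (G*n + 4) = -9 + (4 + G*n) = -5 + G*n)
D(C) = 9 + C² + C*(-5 + C*(C² + 4*C)) (D(C) = (C² + (-5 + ((C² + 3*C) + C)*C)*C) + 9 = (C² + (-5 + (C² + 4*C)*C)*C) + 9 = (C² + (-5 + C*(C² + 4*C))*C) + 9 = (C² + C*(-5 + C*(C² + 4*C))) + 9 = 9 + C² + C*(-5 + C*(C² + 4*C)))
√(D(-20) + 456) = √((9 + (-20)² - 20*(-5 + (-20)²*(4 - 20))) + 456) = √((9 + 400 - 20*(-5 + 400*(-16))) + 456) = √((9 + 400 - 20*(-5 - 6400)) + 456) = √((9 + 400 - 20*(-6405)) + 456) = √((9 + 400 + 128100) + 456) = √(128509 + 456) = √128965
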